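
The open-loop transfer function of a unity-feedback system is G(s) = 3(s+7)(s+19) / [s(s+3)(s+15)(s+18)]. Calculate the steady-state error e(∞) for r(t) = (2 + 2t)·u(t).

The open loop has one pole at the origin → type 1 system. Treating each term separately:
  • 2: tracked with zero error.
  • 2t: e_ss = 2/K_v with K_v=133/270 → 540/133.
Total e_ss = 540/133.

540/133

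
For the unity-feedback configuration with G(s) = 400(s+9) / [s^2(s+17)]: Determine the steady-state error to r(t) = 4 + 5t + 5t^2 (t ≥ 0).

System type = 2 (two poles at s=0). Taking each input component in turn:
  • 4: tracked with zero error.
  • 5t: tracked with zero error.
  • 5t^2: e_ss = 10/K_a with K_a=3600/17 → 17/360.
Total e_ss = 17/360.

17/360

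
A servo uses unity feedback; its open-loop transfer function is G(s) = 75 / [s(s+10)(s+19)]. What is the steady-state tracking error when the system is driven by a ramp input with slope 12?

30.4

One free integrator in G(s): this is a type 1 system.
K_v = lim_{s→0} s·G(s) = 75 / (10·19) = 15/38.
e_ss = 12/K_v = 12/(15/38) = 30.4.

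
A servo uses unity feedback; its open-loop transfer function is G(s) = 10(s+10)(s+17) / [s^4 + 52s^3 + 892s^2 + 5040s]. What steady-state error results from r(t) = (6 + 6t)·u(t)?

Factoring s from the denominator leaves a polynomial with constant term 5040, so the system is type 1. By superposition:
  • 6: tracked with zero error.
  • 6t: e_ss = 6/K_v with K_v=85/252 → 1512/85.
Total e_ss = 1512/85.

1512/85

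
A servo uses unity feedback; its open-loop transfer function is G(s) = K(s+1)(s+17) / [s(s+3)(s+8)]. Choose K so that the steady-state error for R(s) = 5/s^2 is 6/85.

One free integrator in G(s): this is a type 1 system.
K_v = lim_{s→0} s·G(s) = K·1·17 / (3·8) = (17/24)·K.
e_ss = 5/K_v = 6/85 ⇒ K_v = 425/6 ⇒ K = (425/6)/(17/24) = 100.

100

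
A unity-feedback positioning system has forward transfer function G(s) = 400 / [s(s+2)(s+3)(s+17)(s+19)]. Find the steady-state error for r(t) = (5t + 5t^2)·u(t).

The open loop has one pole at the origin → type 1 system. By superposition:
  • 5t: e_ss = 5/K_v with K_v=200/969 → 24.225.
  • 5t^2: a type-1 system cannot track it, e_ss → ∞.
The unbounded component dominates.

infinity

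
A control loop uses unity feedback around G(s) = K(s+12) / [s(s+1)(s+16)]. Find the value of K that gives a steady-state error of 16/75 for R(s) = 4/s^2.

25

The open loop has one pole at the origin → type 1 system.
K_v = lim_{s→0} s·G(s) = K·12 / (1·16) = 0.75·K.
e_ss = 4/K_v = 16/75 ⇒ K_v = 18.75 ⇒ K = 18.75/0.75 = 25.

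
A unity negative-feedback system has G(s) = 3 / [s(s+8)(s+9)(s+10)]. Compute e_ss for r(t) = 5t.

1200

One free integrator in G(s): this is a type 1 system.
K_v = lim_{s→0} s·G(s) = 3 / (8·9·10) = 1/240.
e_ss = 5/K_v = 5/(1/240) = 1200.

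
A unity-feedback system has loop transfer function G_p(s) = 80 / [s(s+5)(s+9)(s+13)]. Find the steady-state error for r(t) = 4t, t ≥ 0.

The open loop has one pole at the origin → type 1 system.
K_v = lim_{s→0} s·G_p(s) = 80 / (5·9·13) = 16/117.
e_ss = 4/K_v = 4/(16/117) = 29.25.

29.25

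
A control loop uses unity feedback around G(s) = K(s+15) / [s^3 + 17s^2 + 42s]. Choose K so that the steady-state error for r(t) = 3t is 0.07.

120

The denominator has no term below 42s — 1 pole at s=0, type 1.
K_v = lim_{s→0} s·G(s) = K·15 / 42 = (5/14)·K.
e_ss = 3/K_v = 0.07 ⇒ K_v = 300/7 ⇒ K = (300/7)/(5/14) = 120.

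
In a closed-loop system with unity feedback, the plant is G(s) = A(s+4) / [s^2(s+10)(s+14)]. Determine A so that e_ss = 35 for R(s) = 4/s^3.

Two free integrators in G(s): this is a type 2 system.
K_a = lim_{s→0} s^2·G(s) = A·4 / (10·14) = (1/35)·A.
e_ss = 4/K_a = 35 ⇒ K_a = 4/35 ⇒ A = (4/35)/(1/35) = 4.

4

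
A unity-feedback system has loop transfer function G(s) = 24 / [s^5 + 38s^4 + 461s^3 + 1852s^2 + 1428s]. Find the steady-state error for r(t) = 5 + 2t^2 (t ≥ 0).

infinity

Lowest-order denominator term is 1428s, so the open loop has 1 pole at the origin → type 1 system. Taking each input component in turn:
  • 5: tracked with zero error.
  • 2t^2: a type-1 system cannot track it, e_ss → ∞.
The unbounded component dominates.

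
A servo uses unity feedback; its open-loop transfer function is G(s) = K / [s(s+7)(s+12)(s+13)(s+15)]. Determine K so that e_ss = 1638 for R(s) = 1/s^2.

10

System type = 1 (one pole at s=0).
K_v = lim_{s→0} s·G(s) = K / (7·12·13·15) = (1/16380)·K.
e_ss = 1/K_v = 1638 ⇒ K_v = 1/1638 ⇒ K = (1/1638)/(1/16380) = 10.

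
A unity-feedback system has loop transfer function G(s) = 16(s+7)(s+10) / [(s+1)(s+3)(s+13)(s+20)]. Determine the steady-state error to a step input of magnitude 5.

G(s) has no factors of s in the denominator, so the system is type 0.
K_p = lim_{s→0} G(s) = 16·7·10 / (1·3·13·20) = 56/39.
e_ss = 5/(1 + K_p) = 5/(95/39) = 39/19.

39/19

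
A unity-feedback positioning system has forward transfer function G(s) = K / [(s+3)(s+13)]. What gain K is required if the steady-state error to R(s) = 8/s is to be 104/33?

No free integrators in G(s): this is a type 0 system.
K_p = lim_{s→0} G(s) = K / (3·13) = (1/39)·K.
e_ss = 8/(1 + K_p) = 104/33 ⇒ 1 + (1/39)·K = 33/13 ⇒ K = 60.

60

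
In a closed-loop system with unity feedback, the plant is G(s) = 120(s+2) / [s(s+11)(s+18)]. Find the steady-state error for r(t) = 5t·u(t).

The open loop has one pole at the origin → type 1 system.
K_v = lim_{s→0} s·G(s) = 120·2 / (11·18) = 40/33.
e_ss = 5/K_v = 5/(40/33) = 4.125.

4.125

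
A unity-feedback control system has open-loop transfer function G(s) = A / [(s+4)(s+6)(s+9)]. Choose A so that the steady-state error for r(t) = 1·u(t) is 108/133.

50

No free integrators in G(s): this is a type 0 system.
K_p = lim_{s→0} G(s) = A / (4·6·9) = (1/216)·A.
e_ss = 1/(1 + K_p) = 108/133 ⇒ 1 + (1/216)·A = 133/108 ⇒ A = 50.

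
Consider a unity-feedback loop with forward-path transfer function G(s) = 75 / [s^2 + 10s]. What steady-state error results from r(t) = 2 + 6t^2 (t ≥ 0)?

infinity

The denominator has no term below 10s — 1 pole at s=0, type 1. Taking each input component in turn:
  • 2: tracked with zero error.
  • 6t^2: a type-1 system cannot track it, e_ss → ∞.
The unbounded component dominates.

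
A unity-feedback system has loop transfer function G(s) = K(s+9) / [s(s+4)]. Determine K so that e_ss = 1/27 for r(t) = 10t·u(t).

120

System type = 1 (one pole at s=0).
K_v = lim_{s→0} s·G(s) = K·9 / (4) = 2.25·K.
e_ss = 10/K_v = 1/27 ⇒ K_v = 270 ⇒ K = 270/2.25 = 120.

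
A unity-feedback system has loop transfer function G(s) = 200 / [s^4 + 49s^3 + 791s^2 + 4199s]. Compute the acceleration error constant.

Lowest-order denominator term is 4199s, so the open loop has 1 pole at the origin → type 1 system.
K_a = lim_{s→0} s^2·G(s) = 0 (the extra factor of s kills the finite limit).

0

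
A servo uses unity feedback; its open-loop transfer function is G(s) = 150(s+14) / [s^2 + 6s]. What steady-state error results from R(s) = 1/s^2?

Lowest-order denominator term is 6s, so the open loop has 1 pole at the origin → type 1 system.
K_v = lim_{s→0} s·G(s) = 150·14 / 6 = 350.
e_ss = 1/K_v = 1/350.

1/350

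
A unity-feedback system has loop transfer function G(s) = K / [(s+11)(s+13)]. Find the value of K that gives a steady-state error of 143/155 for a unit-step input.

The open loop has no poles at the origin → type 0 system.
K_p = lim_{s→0} G(s) = K / (11·13) = (1/143)·K.
e_ss = 1/(1 + K_p) = 143/155 ⇒ 1 + (1/143)·K = 155/143 ⇒ K = 12.

12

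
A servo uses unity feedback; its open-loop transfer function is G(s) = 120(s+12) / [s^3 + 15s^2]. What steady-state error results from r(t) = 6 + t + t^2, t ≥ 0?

The denominator has no term below 15s^2 — 2 poles at s=0, type 2. Treating each term separately:
  • 6: tracked with zero error.
  • t: tracked with zero error.
  • t^2: e_ss = 2/K_a with K_a=96 → 1/48.
Total e_ss = 1/48.

1/48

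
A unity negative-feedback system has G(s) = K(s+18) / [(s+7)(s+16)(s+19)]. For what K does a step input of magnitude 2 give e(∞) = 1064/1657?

250

No free integrators in G(s): this is a type 0 system.
K_p = lim_{s→0} G(s) = K·18 / (7·16·19) = (9/1064)·K.
e_ss = 2/(1 + K_p) = 1064/1657 ⇒ 1 + (9/1064)·K = 1657/532 ⇒ K = 250.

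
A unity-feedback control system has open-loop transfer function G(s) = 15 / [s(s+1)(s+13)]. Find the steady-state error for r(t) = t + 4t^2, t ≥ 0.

infinity

System type = 1 (one pole at s=0). Taking each input component in turn:
  • t: e_ss = 1/K_v with K_v=15/13 → 13/15.
  • 4t^2: a type-1 system cannot track it, e_ss → ∞.
The unbounded component dominates.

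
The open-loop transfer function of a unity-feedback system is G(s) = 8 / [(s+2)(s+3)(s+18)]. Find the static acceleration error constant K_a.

The open loop has no poles at the origin → type 0 system.
K_a = lim_{s→0} s^2·G(s) = 0 (the extra factor of s kills the finite limit).

0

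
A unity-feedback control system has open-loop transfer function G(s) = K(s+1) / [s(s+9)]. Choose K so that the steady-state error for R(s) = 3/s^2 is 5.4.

System type = 1 (one pole at s=0).
K_v = lim_{s→0} s·G(s) = K·1 / (9) = (1/9)·K.
e_ss = 3/K_v = 5.4 ⇒ K_v = 5/9 ⇒ K = (5/9)/(1/9) = 5.

5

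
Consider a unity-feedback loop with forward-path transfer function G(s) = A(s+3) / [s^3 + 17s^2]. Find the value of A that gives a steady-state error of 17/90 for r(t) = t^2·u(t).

60

The denominator has no term below 17s^2 — 2 poles at s=0, type 2.
K_a = lim_{s→0} s^2·G(s) = A·3 / 17 = (3/17)·A.
e_ss = 2/K_a = 17/90 ⇒ K_a = 180/17 ⇒ A = (180/17)/(3/17) = 60.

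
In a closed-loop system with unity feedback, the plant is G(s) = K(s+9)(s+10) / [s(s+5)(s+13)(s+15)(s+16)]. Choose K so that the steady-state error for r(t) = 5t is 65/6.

80

System type = 1 (one pole at s=0).
K_v = lim_{s→0} s·G(s) = K·9·10 / (5·13·15·16) = (3/520)·K.
e_ss = 5/K_v = 65/6 ⇒ K_v = 6/13 ⇒ K = (6/13)/(3/520) = 80.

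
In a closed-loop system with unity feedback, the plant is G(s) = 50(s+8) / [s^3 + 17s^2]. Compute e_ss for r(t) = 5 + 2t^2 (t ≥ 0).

The denominator has no term below 17s^2 — 2 poles at s=0, type 2. By superposition:
  • 5: tracked with zero error.
  • 2t^2: e_ss = 4/K_a with K_a=400/17 → 0.17.
Total e_ss = 0.17.

0.17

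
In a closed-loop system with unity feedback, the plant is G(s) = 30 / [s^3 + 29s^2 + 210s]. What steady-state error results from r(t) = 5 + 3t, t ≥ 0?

21

Factoring s from the denominator leaves a polynomial with constant term 210, so the system is type 1. By superposition:
  • 5: tracked with zero error.
  • 3t: e_ss = 3/K_v with K_v=1/7 → 21.
Total e_ss = 21.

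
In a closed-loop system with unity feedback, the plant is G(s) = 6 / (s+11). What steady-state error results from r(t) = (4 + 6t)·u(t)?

System type = 0 (no poles at s=0). Treating each term separately:
  • 4: e_ss = 4/(1+K_p) with K_p=6/11 → 44/17.
  • 6t: a type-0 system cannot track it, e_ss → ∞.
The unbounded component dominates.

infinity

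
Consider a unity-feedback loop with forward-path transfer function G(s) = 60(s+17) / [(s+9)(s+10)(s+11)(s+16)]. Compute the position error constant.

System type = 0 (no poles at s=0).
K_p = lim_{s→0} G(s) = 60·17 / (9·10·11·16) = 17/264.

17/264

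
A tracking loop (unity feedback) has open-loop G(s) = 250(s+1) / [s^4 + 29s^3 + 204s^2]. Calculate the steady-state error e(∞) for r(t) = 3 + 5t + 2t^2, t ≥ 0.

3.264

Factoring s^2 from the denominator leaves a polynomial with constant term 204, so the system is type 2. By superposition:
  • 3: tracked with zero error.
  • 5t: tracked with zero error.
  • 2t^2: e_ss = 4/K_a with K_a=125/102 → 3.264.
Total e_ss = 3.264.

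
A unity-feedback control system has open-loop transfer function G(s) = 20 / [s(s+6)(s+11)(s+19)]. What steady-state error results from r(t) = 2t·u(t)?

125.4

G(s) has one factor of s in the denominator, so the system is type 1.
K_v = lim_{s→0} s·G(s) = 20 / (6·11·19) = 10/627.
e_ss = 2/K_v = 2/(10/627) = 125.4.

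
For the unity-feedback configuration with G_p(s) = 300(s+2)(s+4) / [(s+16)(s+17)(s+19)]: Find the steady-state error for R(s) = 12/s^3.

G_p(s) has no factors of s in the denominator, so the system is type 0.
K_a = lim_{s→0} s^2·G_p(s) = 0; the steady-state error to this parabolic input grows without bound.

infinity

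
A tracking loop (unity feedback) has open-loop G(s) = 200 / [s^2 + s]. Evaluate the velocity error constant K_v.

Factoring s from the denominator leaves a polynomial with constant term 1, so the system is type 1.
K_v = lim_{s→0} s·G(s) = 200 / 1 = 200.

200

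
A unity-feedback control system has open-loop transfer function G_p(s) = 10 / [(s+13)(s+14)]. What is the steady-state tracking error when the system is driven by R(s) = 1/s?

G_p(s) has no factors of s in the denominator, so the system is type 0.
K_p = lim_{s→0} G_p(s) = 10 / (13·14) = 5/91.
e_ss = 1/(1 + K_p) = 1/(96/91) = 91/96.

91/96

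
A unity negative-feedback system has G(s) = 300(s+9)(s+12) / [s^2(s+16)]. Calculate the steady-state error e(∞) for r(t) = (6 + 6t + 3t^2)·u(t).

2/675

Two free integrators in G(s): this is a type 2 system. Treating each term separately:
  • 6: tracked with zero error.
  • 6t: tracked with zero error.
  • 3t^2: e_ss = 6/K_a with K_a=2025 → 2/675.
Total e_ss = 2/675.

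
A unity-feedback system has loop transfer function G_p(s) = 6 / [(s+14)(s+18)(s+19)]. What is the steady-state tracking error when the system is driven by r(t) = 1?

798/799

System type = 0 (no poles at s=0).
K_p = lim_{s→0} G_p(s) = 6 / (14·18·19) = 1/798.
e_ss = 1/(1 + K_p) = 1/(799/798) = 798/799.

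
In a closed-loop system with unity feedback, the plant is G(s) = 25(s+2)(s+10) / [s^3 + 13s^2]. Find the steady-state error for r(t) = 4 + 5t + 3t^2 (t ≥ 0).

Lowest-order denominator term is 13s^2, so the open loop has 2 poles at the origin → type 2 system. By superposition:
  • 4: tracked with zero error.
  • 5t: tracked with zero error.
  • 3t^2: e_ss = 6/K_a with K_a=500/13 → 0.156.
Total e_ss = 0.156.

0.156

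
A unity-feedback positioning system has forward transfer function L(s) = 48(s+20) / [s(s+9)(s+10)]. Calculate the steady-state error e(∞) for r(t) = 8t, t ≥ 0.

The open loop has one pole at the origin → type 1 system.
K_v = lim_{s→0} s·L(s) = 48·20 / (9·10) = 32/3.
e_ss = 8/K_v = 8/(32/3) = 0.75.

0.75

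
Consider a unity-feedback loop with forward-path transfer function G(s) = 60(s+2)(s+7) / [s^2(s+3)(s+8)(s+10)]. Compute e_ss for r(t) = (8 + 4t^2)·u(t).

System type = 2 (two poles at s=0). Treating each term separately:
  • 8: tracked with zero error.
  • 4t^2: e_ss = 8/K_a with K_a=3.5 → 16/7.
Total e_ss = 16/7.

16/7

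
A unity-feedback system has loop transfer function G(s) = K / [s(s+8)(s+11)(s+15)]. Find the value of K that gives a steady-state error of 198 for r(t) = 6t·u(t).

One free integrator in G(s): this is a type 1 system.
K_v = lim_{s→0} s·G(s) = K / (8·11·15) = (1/1320)·K.
e_ss = 6/K_v = 198 ⇒ K_v = 1/33 ⇒ K = (1/33)/(1/1320) = 40.

40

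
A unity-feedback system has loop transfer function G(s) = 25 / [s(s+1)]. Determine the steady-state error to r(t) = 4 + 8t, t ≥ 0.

The open loop has one pole at the origin → type 1 system. Treating each term separately:
  • 4: tracked with zero error.
  • 8t: e_ss = 8/K_v with K_v=25 → 0.32.
Total e_ss = 0.32.

0.32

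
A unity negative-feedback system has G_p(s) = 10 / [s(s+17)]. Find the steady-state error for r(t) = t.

G_p(s) has one factor of s in the denominator, so the system is type 1.
K_v = lim_{s→0} s·G_p(s) = 10 / (17) = 10/17.
e_ss = 1/K_v = 1/(10/17) = 1.7.

1.7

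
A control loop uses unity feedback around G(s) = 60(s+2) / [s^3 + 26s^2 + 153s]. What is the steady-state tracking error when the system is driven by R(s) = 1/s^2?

1.275

The denominator has no term below 153s — 1 pole at s=0, type 1.
K_v = lim_{s→0} s·G(s) = 60·2 / 153 = 40/51.
e_ss = 1/K_v = 1/(40/51) = 1.275.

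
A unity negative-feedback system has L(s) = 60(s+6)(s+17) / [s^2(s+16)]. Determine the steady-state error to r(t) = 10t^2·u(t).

L(s) has two factors of s in the denominator, so the system is type 2.
K_a = lim_{s→0} s^2·L(s) = 60·6·17 / (16) = 382.5.
r(t) = 10t^2 gives R(s) = 20/s^3.
e_ss = 20/K_a = 20/382.5 = 8/153.

8/153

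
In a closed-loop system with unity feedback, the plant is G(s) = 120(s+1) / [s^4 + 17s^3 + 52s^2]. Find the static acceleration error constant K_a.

Factoring s^2 from the denominator leaves a polynomial with constant term 52, so the system is type 2.
K_a = lim_{s→0} s^2·G(s) = 120·1 / 52 = 30/13.

30/13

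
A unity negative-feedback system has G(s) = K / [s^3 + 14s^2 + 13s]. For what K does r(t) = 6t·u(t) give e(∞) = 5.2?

Factoring s from the denominator leaves a polynomial with constant term 13, so the system is type 1.
K_v = lim_{s→0} s·G(s) = K / 13 = (1/13)·K.
e_ss = 6/K_v = 5.2 ⇒ K_v = 15/13 ⇒ K = (15/13)/(1/13) = 15.

15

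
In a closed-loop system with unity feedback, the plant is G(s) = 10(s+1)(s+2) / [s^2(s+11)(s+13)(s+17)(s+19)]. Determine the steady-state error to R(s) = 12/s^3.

27713.4

The open loop has two poles at the origin → type 2 system.
K_a = lim_{s→0} s^2·G(s) = 10·1·2 / (11·13·17·19) = 20/46189.
r(t) = 6t^2 gives R(s) = 12/s^3.
e_ss = 12/K_a = 12/(20/46189) = 27713.4.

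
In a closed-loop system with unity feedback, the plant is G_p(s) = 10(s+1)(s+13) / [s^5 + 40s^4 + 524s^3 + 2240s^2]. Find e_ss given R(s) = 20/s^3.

Lowest-order denominator term is 2240s^2, so the open loop has 2 poles at the origin → type 2 system.
K_a = lim_{s→0} s^2·G_p(s) = 10·1·13 / 2240 = 13/224.
r(t) = 10t^2 gives R(s) = 20/s^3.
e_ss = 20/K_a = 20/(13/224) = 4480/13.

4480/13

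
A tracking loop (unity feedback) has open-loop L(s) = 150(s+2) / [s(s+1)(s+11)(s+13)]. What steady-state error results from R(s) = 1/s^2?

One free integrator in L(s): this is a type 1 system.
K_v = lim_{s→0} s·L(s) = 150·2 / (1·11·13) = 300/143.
e_ss = 1/K_v = 1/(300/143) = 143/300.

143/300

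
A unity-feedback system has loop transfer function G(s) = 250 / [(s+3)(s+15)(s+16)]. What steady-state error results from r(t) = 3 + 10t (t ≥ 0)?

infinity

System type = 0 (no poles at s=0). By superposition:
  • 3: e_ss = 3/(1+K_p) with K_p=25/72 → 216/97.
  • 10t: a type-0 system cannot track it, e_ss → ∞.
The unbounded component dominates.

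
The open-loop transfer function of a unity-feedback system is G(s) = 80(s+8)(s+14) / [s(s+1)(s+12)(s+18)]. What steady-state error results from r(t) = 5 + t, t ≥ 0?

One free integrator in G(s): this is a type 1 system. Taking each input component in turn:
  • 5: tracked with zero error.
  • t: e_ss = 1/K_v with K_v=1120/27 → 27/1120.
Total e_ss = 27/1120.

27/1120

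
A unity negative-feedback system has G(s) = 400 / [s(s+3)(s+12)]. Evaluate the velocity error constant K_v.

System type = 1 (one pole at s=0).
K_v = lim_{s→0} s·G(s) = 400 / (3·12) = 100/9.

100/9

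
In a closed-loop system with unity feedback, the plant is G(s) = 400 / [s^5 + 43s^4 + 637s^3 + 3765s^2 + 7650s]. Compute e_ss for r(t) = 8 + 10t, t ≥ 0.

191.25

The denominator has no term below 7650s — 1 pole at s=0, type 1. Taking each input component in turn:
  • 8: tracked with zero error.
  • 10t: e_ss = 10/K_v with K_v=8/153 → 191.25.
Total e_ss = 191.25.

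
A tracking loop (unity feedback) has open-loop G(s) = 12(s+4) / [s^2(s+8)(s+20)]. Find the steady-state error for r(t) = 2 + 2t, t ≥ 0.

0

System type = 2 (two poles at s=0). By superposition:
  • 2: tracked with zero error.
  • 2t: tracked with zero error.
Total e_ss = 0.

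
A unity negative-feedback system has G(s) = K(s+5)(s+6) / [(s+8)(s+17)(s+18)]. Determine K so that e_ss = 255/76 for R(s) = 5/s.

40

The open loop has no poles at the origin → type 0 system.
K_p = lim_{s→0} G(s) = K·5·6 / (8·17·18) = (5/408)·K.
e_ss = 5/(1 + K_p) = 255/76 ⇒ 1 + (5/408)·K = 76/51 ⇒ K = 40.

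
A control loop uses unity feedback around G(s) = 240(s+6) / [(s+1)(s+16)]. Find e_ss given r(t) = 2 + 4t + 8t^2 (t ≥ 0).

No free integrators in G(s): this is a type 0 system. By superposition:
  • 2: e_ss = 2/(1+K_p) with K_p=90 → 2/91.
  • 4t: a type-0 system cannot track it, e_ss → ∞.
  • 8t^2: a type-0 system cannot track it, e_ss → ∞.
The unbounded component dominates.

infinity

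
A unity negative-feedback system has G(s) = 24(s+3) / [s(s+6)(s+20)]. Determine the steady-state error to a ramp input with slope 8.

40/3

One free integrator in G(s): this is a type 1 system.
K_v = lim_{s→0} s·G(s) = 24·3 / (6·20) = 0.6.
e_ss = 8/K_v = 8/0.6 = 40/3.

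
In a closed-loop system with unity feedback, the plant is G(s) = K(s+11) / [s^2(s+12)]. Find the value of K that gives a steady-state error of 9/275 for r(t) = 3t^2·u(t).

200

The open loop has two poles at the origin → type 2 system.
K_a = lim_{s→0} s^2·G(s) = K·11 / (12) = (11/12)·K.
e_ss = 6/K_a = 9/275 ⇒ K_a = 550/3 ⇒ K = (550/3)/(11/12) = 200.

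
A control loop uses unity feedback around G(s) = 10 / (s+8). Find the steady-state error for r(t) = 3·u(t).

The open loop has no poles at the origin → type 0 system.
K_p = lim_{s→0} G(s) = 10 / (8) = 1.25.
e_ss = 3/(1 + K_p) = 3/2.25 = 4/3.

4/3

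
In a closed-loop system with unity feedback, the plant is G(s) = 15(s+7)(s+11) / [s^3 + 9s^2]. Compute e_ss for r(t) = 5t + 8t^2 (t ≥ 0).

Factoring s^2 from the denominator leaves a polynomial with constant term 9, so the system is type 2. By superposition:
  • 5t: tracked with zero error.
  • 8t^2: e_ss = 16/K_a with K_a=385/3 → 48/385.
Total e_ss = 48/385.

48/385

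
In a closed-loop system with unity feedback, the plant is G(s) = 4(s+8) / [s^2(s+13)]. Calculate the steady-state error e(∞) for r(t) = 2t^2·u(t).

1.625

The open loop has two poles at the origin → type 2 system.
K_a = lim_{s→0} s^2·G(s) = 4·8 / (13) = 32/13.
r(t) = 2t^2 gives R(s) = 4/s^3.
e_ss = 4/K_a = 4/(32/13) = 1.625.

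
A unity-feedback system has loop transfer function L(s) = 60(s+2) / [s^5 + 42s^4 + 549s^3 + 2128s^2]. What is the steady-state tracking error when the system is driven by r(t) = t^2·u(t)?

Lowest-order denominator term is 2128s^2, so the open loop has 2 poles at the origin → type 2 system.
K_a = lim_{s→0} s^2·L(s) = 60·2 / 2128 = 15/266.
r(t) = t^2 gives R(s) = 2/s^3.
e_ss = 2/K_a = 2/(15/266) = 532/15.

532/15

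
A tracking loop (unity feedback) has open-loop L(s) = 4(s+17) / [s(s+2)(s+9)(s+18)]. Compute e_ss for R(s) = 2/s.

The open loop has one pole at the origin → type 1 system.
A type-1 system has K_p = ∞, so it tracks a step input with zero steady-state error.

0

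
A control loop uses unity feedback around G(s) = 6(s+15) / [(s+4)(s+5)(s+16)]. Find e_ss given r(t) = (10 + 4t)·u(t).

System type = 0 (no poles at s=0). Treating each term separately:
  • 10: e_ss = 10/(1+K_p) with K_p=9/32 → 320/41.
  • 4t: a type-0 system cannot track it, e_ss → ∞.
The unbounded component dominates.

infinity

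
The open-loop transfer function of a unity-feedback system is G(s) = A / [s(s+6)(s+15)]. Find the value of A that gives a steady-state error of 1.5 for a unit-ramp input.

One free integrator in G(s): this is a type 1 system.
K_v = lim_{s→0} s·G(s) = A / (6·15) = (1/90)·A.
e_ss = 1/K_v = 1.5 ⇒ K_v = 2/3 ⇒ A = (2/3)/(1/90) = 60.

60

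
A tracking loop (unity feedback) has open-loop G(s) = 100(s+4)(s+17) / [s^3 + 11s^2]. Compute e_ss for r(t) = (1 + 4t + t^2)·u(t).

11/3400

Factoring s^2 from the denominator leaves a polynomial with constant term 11, so the system is type 2. Taking each input component in turn:
  • 1: tracked with zero error.
  • 4t: tracked with zero error.
  • t^2: e_ss = 2/K_a with K_a=6800/11 → 11/3400.
Total e_ss = 11/3400.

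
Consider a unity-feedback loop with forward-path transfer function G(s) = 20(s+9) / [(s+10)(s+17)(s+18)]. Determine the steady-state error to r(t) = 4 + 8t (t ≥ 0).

G(s) has no factors of s in the denominator, so the system is type 0. Treating each term separately:
  • 4: e_ss = 4/(1+K_p) with K_p=1/17 → 34/9.
  • 8t: a type-0 system cannot track it, e_ss → ∞.
The unbounded component dominates.

infinity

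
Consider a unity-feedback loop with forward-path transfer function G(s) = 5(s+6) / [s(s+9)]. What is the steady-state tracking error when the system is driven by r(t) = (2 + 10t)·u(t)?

3

G(s) has one factor of s in the denominator, so the system is type 1. Treating each term separately:
  • 2: tracked with zero error.
  • 10t: e_ss = 10/K_v with K_v=10/3 → 3.
Total e_ss = 3.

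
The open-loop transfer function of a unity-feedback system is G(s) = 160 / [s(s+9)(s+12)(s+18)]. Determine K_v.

20/243

G(s) has one factor of s in the denominator, so the system is type 1.
K_v = lim_{s→0} s·G(s) = 160 / (9·12·18) = 20/243.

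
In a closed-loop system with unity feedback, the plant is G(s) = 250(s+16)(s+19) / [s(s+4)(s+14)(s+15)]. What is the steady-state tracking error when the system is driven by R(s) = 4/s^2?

21/475

System type = 1 (one pole at s=0).
K_v = lim_{s→0} s·G(s) = 250·16·19 / (4·14·15) = 1900/21.
e_ss = 4/K_v = 4/(1900/21) = 21/475.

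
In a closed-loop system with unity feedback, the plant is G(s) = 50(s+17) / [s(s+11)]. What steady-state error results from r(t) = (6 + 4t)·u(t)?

22/425

The open loop has one pole at the origin → type 1 system. Taking each input component in turn:
  • 6: tracked with zero error.
  • 4t: e_ss = 4/K_v with K_v=850/11 → 22/425.
Total e_ss = 22/425.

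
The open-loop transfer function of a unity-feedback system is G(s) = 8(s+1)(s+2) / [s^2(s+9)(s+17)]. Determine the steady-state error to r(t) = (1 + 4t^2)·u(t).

76.5

Two free integrators in G(s): this is a type 2 system. Taking each input component in turn:
  • 1: tracked with zero error.
  • 4t^2: e_ss = 8/K_a with K_a=16/153 → 76.5.
Total e_ss = 76.5.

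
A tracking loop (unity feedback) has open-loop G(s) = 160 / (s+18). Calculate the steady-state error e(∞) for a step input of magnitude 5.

45/89

System type = 0 (no poles at s=0).
K_p = lim_{s→0} G(s) = 160 / (18) = 80/9.
e_ss = 5/(1 + K_p) = 5/(89/9) = 45/89.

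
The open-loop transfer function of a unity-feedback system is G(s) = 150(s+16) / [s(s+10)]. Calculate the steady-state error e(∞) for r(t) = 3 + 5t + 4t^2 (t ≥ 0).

G(s) has one factor of s in the denominator, so the system is type 1. By superposition:
  • 3: tracked with zero error.
  • 5t: e_ss = 5/K_v with K_v=240 → 1/48.
  • 4t^2: a type-1 system cannot track it, e_ss → ∞.
The unbounded component dominates.

infinity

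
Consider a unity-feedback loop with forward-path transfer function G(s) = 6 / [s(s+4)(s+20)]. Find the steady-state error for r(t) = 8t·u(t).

G(s) has one factor of s in the denominator, so the system is type 1.
K_v = lim_{s→0} s·G(s) = 6 / (4·20) = 0.075.
e_ss = 8/K_v = 8/0.075 = 320/3.

320/3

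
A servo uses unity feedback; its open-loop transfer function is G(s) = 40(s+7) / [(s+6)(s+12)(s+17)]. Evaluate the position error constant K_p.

System type = 0 (no poles at s=0).
K_p = lim_{s→0} G(s) = 40·7 / (6·12·17) = 35/153.

35/153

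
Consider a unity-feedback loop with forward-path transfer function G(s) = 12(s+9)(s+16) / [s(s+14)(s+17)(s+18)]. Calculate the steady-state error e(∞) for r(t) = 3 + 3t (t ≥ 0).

The open loop has one pole at the origin → type 1 system. Taking each input component in turn:
  • 3: tracked with zero error.
  • 3t: e_ss = 3/K_v with K_v=48/119 → 7.4375.
Total e_ss = 7.4375.

7.4375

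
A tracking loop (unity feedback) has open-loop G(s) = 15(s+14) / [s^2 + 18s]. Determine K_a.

0

Lowest-order denominator term is 18s, so the open loop has 1 pole at the origin → type 1 system.
K_a = lim_{s→0} s^2·G(s) = 0 (the extra factor of s kills the finite limit).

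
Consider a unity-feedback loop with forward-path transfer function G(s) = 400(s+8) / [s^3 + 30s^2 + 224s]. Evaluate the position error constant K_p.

infinity

K_p = lim_{s→0} G(s); with 1 pole at the origin the limit diverges, so K_p = ∞.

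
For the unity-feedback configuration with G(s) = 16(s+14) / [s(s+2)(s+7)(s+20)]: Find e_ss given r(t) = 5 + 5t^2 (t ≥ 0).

System type = 1 (one pole at s=0). Taking each input component in turn:
  • 5: tracked with zero error.
  • 5t^2: a type-1 system cannot track it, e_ss → ∞.
The unbounded component dominates.

infinity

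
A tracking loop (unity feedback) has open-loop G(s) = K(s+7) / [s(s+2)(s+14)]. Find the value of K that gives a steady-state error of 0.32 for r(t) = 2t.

25

System type = 1 (one pole at s=0).
K_v = lim_{s→0} s·G(s) = K·7 / (2·14) = 0.25·K.
e_ss = 2/K_v = 0.32 ⇒ K_v = 6.25 ⇒ K = 6.25/0.25 = 25.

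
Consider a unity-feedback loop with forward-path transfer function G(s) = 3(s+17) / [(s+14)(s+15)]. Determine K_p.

17/70

No free integrators in G(s): this is a type 0 system.
K_p = lim_{s→0} G(s) = 3·17 / (14·15) = 17/70.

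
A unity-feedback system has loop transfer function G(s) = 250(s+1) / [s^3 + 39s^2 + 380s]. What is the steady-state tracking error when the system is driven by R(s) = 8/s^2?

12.16

The denominator has no term below 380s — 1 pole at s=0, type 1.
K_v = lim_{s→0} s·G(s) = 250·1 / 380 = 25/38.
e_ss = 8/K_v = 8/(25/38) = 12.16.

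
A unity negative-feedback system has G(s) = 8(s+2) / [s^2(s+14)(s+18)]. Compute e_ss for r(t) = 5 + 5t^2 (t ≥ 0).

157.5

Two free integrators in G(s): this is a type 2 system. Treating each term separately:
  • 5: tracked with zero error.
  • 5t^2: e_ss = 10/K_a with K_a=4/63 → 157.5.
Total e_ss = 157.5.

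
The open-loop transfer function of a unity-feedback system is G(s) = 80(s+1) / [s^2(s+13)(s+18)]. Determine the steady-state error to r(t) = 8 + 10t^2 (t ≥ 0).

58.5

Two free integrators in G(s): this is a type 2 system. By superposition:
  • 8: tracked with zero error.
  • 10t^2: e_ss = 20/K_a with K_a=40/117 → 58.5.
Total e_ss = 58.5.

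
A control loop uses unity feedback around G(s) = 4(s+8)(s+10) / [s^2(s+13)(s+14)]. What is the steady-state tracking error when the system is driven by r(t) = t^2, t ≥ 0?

1.1375

G(s) has two factors of s in the denominator, so the system is type 2.
K_a = lim_{s→0} s^2·G(s) = 4·8·10 / (13·14) = 160/91.
r(t) = t^2 gives R(s) = 2/s^3.
e_ss = 2/K_a = 2/(160/91) = 1.1375.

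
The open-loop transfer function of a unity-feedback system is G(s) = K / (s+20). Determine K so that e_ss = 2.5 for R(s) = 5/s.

20

No free integrators in G(s): this is a type 0 system.
K_p = lim_{s→0} G(s) = K / (20) = 0.05·K.
e_ss = 5/(1 + K_p) = 2.5 ⇒ 1 + 0.05·K = 2 ⇒ K = 20.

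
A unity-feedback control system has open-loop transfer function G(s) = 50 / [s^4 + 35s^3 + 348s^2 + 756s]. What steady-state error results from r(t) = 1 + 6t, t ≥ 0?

90.72

Lowest-order denominator term is 756s, so the open loop has 1 pole at the origin → type 1 system. By superposition:
  • 1: tracked with zero error.
  • 6t: e_ss = 6/K_v with K_v=25/378 → 90.72.
Total e_ss = 90.72.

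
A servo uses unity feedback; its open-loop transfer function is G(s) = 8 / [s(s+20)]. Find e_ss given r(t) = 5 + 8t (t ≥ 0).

20

System type = 1 (one pole at s=0). By superposition:
  • 5: tracked with zero error.
  • 8t: e_ss = 8/K_v with K_v=0.4 → 20.
Total e_ss = 20.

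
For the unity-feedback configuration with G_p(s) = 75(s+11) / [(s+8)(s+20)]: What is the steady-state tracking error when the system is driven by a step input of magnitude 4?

G_p(s) has no factors of s in the denominator, so the system is type 0.
K_p = lim_{s→0} G_p(s) = 75·11 / (8·20) = 165/32.
e_ss = 4/(1 + K_p) = 4/(197/32) = 128/197.

128/197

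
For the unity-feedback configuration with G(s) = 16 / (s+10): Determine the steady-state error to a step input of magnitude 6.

30/13

G(s) has no factors of s in the denominator, so the system is type 0.
K_p = lim_{s→0} G(s) = 16 / (10) = 1.6.
e_ss = 6/(1 + K_p) = 6/2.6 = 30/13.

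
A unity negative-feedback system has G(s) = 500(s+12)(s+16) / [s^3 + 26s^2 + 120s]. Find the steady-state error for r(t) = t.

1/800

Lowest-order denominator term is 120s, so the open loop has 1 pole at the origin → type 1 system.
K_v = lim_{s→0} s·G(s) = 500·12·16 / 120 = 800.
e_ss = 1/K_v = 1/800.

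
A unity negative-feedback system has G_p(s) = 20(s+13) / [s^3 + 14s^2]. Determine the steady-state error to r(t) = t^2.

Factoring s^2 from the denominator leaves a polynomial with constant term 14, so the system is type 2.
K_a = lim_{s→0} s^2·G_p(s) = 20·13 / 14 = 130/7.
r(t) = t^2 gives R(s) = 2/s^3.
e_ss = 2/K_a = 2/(130/7) = 7/65.

7/65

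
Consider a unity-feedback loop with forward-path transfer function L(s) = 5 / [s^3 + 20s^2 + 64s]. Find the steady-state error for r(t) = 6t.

Lowest-order denominator term is 64s, so the open loop has 1 pole at the origin → type 1 system.
K_v = lim_{s→0} s·L(s) = 5 / 64 = 5/64.
e_ss = 6/K_v = 6/(5/64) = 76.8.

76.8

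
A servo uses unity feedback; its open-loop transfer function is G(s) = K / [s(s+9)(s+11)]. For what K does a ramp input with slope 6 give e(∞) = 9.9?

60

One free integrator in G(s): this is a type 1 system.
K_v = lim_{s→0} s·G(s) = K / (9·11) = (1/99)·K.
e_ss = 6/K_v = 9.9 ⇒ K_v = 20/33 ⇒ K = (20/33)/(1/99) = 60.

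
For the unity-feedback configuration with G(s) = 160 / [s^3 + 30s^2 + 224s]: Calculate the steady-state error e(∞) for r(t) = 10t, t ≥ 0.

Factoring s from the denominator leaves a polynomial with constant term 224, so the system is type 1.
K_v = lim_{s→0} s·G(s) = 160 / 224 = 5/7.
e_ss = 10/K_v = 10/(5/7) = 14.

14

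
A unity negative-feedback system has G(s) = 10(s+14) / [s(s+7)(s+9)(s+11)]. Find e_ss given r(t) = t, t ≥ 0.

4.95

The open loop has one pole at the origin → type 1 system.
K_v = lim_{s→0} s·G(s) = 10·14 / (7·9·11) = 20/99.
e_ss = 1/K_v = 1/(20/99) = 4.95.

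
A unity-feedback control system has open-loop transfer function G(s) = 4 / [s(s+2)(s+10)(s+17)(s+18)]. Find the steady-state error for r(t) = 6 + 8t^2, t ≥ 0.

G(s) has one factor of s in the denominator, so the system is type 1. By superposition:
  • 6: tracked with zero error.
  • 8t^2: a type-1 system cannot track it, e_ss → ∞.
The unbounded component dominates.

infinity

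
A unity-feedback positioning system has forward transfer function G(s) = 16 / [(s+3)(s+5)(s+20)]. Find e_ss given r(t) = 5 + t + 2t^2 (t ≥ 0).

infinity

No free integrators in G(s): this is a type 0 system. Treating each term separately:
  • 5: e_ss = 5/(1+K_p) with K_p=4/75 → 375/79.
  • t: a type-0 system cannot track it, e_ss → ∞.
  • 2t^2: a type-0 system cannot track it, e_ss → ∞.
The unbounded component dominates.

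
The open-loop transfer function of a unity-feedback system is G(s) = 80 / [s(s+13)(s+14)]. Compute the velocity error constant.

40/91

The open loop has one pole at the origin → type 1 system.
K_v = lim_{s→0} s·G(s) = 80 / (13·14) = 40/91.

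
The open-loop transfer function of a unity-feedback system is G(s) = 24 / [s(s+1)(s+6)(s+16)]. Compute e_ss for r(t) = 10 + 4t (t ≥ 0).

16

The open loop has one pole at the origin → type 1 system. Treating each term separately:
  • 10: tracked with zero error.
  • 4t: e_ss = 4/K_v with K_v=0.25 → 16.
Total e_ss = 16.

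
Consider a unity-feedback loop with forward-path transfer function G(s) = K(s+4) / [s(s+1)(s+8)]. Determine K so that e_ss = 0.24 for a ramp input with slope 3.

One free integrator in G(s): this is a type 1 system.
K_v = lim_{s→0} s·G(s) = K·4 / (1·8) = 0.5·K.
e_ss = 3/K_v = 0.24 ⇒ K_v = 12.5 ⇒ K = 12.5/0.5 = 25.

25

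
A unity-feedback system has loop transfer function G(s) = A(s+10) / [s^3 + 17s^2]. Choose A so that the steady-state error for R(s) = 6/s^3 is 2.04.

5

Factoring s^2 from the denominator leaves a polynomial with constant term 17, so the system is type 2.
K_a = lim_{s→0} s^2·G(s) = A·10 / 17 = (10/17)·A.
e_ss = 6/K_a = 2.04 ⇒ K_a = 50/17 ⇒ A = (50/17)/(10/17) = 5.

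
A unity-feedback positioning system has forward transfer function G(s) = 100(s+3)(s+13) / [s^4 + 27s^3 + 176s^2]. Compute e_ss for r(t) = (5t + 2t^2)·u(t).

The denominator has no term below 176s^2 — 2 poles at s=0, type 2. Treating each term separately:
  • 5t: tracked with zero error.
  • 2t^2: e_ss = 4/K_a with K_a=975/44 → 176/975.
Total e_ss = 176/975.

176/975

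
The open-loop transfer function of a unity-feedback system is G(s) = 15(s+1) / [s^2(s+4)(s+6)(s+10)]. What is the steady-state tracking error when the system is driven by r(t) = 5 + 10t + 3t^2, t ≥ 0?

System type = 2 (two poles at s=0). Treating each term separately:
  • 5: tracked with zero error.
  • 10t: tracked with zero error.
  • 3t^2: e_ss = 6/K_a with K_a=0.0625 → 96.
Total e_ss = 96.

96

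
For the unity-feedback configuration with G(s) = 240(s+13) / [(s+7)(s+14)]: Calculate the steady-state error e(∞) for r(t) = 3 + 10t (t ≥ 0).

The open loop has no poles at the origin → type 0 system. By superposition:
  • 3: e_ss = 3/(1+K_p) with K_p=1560/49 → 147/1609.
  • 10t: a type-0 system cannot track it, e_ss → ∞.
The unbounded component dominates.

infinity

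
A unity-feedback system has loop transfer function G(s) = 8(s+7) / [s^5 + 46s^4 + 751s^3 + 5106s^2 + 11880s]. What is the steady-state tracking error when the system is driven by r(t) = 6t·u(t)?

The denominator has no term below 11880s — 1 pole at s=0, type 1.
K_v = lim_{s→0} s·G(s) = 8·7 / 11880 = 7/1485.
e_ss = 6/K_v = 6/(7/1485) = 8910/7.

8910/7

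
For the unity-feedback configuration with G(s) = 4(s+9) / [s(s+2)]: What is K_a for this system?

System type = 1 (one pole at s=0).
K_a = lim_{s→0} s^2·G(s) = 0 (the extra factor of s kills the finite limit).

0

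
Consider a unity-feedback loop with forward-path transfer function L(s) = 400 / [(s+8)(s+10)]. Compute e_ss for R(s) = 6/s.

1

No free integrators in L(s): this is a type 0 system.
K_p = lim_{s→0} L(s) = 400 / (8·10) = 5.
e_ss = 6/(1 + K_p) = 6/6 = 1.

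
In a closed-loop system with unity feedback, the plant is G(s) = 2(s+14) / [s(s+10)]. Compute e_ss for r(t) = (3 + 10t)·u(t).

25/7

System type = 1 (one pole at s=0). Treating each term separately:
  • 3: tracked with zero error.
  • 10t: e_ss = 10/K_v with K_v=2.8 → 25/7.
Total e_ss = 25/7.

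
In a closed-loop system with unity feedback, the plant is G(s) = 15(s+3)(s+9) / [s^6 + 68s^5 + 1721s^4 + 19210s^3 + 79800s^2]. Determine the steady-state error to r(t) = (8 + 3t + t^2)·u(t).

10640/27

Factoring s^2 from the denominator leaves a polynomial with constant term 79800, so the system is type 2. By superposition:
  • 8: tracked with zero error.
  • 3t: tracked with zero error.
  • t^2: e_ss = 2/K_a with K_a=27/5320 → 10640/27.
Total e_ss = 10640/27.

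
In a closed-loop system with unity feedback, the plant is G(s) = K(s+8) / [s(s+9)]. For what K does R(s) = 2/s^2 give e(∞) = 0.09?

25

G(s) has one factor of s in the denominator, so the system is type 1.
K_v = lim_{s→0} s·G(s) = K·8 / (9) = (8/9)·K.
e_ss = 2/K_v = 0.09 ⇒ K_v = 200/9 ⇒ K = (200/9)/(8/9) = 25.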